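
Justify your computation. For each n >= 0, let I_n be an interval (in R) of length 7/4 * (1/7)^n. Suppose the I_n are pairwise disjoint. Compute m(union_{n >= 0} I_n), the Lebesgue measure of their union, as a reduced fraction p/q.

By countable additivity of the Lebesgue measure on pairwise disjoint measurable sets,
  m(union_{n >= 0} I_n) = sum_{n >= 0} m(I_n) = sum_{n >= 0} a * r^n,
  with a = 7/4 and r = 1/7.
Since 0 < r = 1/7 < 1, the geometric series converges:
  sum_{n >= 0} a * r^n = a / (1 - r).
  = 7/4 / (1 - 1/7)
  = 7/4 / (6/7)
  = 49/24.

49/24


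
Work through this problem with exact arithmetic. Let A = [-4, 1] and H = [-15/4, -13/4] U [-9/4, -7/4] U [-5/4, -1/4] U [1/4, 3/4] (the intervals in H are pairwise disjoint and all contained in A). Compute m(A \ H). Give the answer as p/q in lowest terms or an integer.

The ambient interval has length m(A) = 1 - (-4) = 5.
Since the holes are disjoint and sit inside A, by finite additivity
  m(H) = sum_i (b_i - a_i), and m(A \ H) = m(A) - m(H).
Computing the hole measures:
  m(H_1) = -13/4 - (-15/4) = 1/2.
  m(H_2) = -7/4 - (-9/4) = 1/2.
  m(H_3) = -1/4 - (-5/4) = 1.
  m(H_4) = 3/4 - 1/4 = 1/2.
Summed: m(H) = 1/2 + 1/2 + 1 + 1/2 = 5/2.
So m(A \ H) = 5 - 5/2 = 5/2.

5/2


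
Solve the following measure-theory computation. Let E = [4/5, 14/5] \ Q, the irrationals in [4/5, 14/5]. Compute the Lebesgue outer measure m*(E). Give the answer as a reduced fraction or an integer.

The interval I = [4/5, 14/5] has m(I) = 14/5 - 4/5 = 2 (endpoints are measure-zero, so open/closed/half-open agree). Write I = (I cap Q) u (I \ Q). The rationals in I are countable, so m*(I cap Q) = 0 (cover each rational by intervals whose total length is arbitrarily small). By countable subadditivity m*(I) <= m*(I cap Q) + m*(I \ Q), hence m*(I \ Q) >= m(I) = 2. The reverse inequality m*(I \ Q) <= m*(I) = 2 is trivial since (I \ Q) is a subset of I. Therefore m*(I \ Q) = 2.

2


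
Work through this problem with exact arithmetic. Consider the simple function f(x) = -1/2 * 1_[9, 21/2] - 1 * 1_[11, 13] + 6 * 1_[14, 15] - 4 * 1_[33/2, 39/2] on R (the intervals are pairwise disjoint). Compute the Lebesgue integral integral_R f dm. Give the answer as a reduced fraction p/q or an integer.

For a simple function f = sum_i c_i * 1_{A_i} with disjoint A_i,
  integral f dm = sum_i c_i * m(A_i).
Lengths of the A_i:
  m(A_1) = 21/2 - 9 = 3/2.
  m(A_2) = 13 - 11 = 2.
  m(A_3) = 15 - 14 = 1.
  m(A_4) = 39/2 - 33/2 = 3.
Contributions c_i * m(A_i):
  (-1/2) * (3/2) = -3/4.
  (-1) * (2) = -2.
  (6) * (1) = 6.
  (-4) * (3) = -12.
Total: -3/4 - 2 + 6 - 12 = -35/4.

-35/4


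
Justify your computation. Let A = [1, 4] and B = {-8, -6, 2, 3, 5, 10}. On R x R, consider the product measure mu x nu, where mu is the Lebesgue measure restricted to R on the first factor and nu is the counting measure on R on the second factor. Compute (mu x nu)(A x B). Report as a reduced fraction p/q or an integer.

For a measurable rectangle A x B, the product measure satisfies
  (mu x nu)(A x B) = mu(A) * nu(B).
  mu(A) = 3.
  nu(B) = 6.
  (mu x nu)(A x B) = 3 * 6 = 18.

18


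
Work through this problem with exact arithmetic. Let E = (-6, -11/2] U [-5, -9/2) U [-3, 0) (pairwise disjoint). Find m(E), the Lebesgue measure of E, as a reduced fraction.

For pairwise disjoint intervals, m(union_i I_i) = sum_i m(I_i),
and m is invariant under swapping open/closed endpoints (single points have measure 0).
So m(E) = sum_i (b_i - a_i).
  I_1 has length -11/2 - (-6) = 1/2.
  I_2 has length -9/2 - (-5) = 1/2.
  I_3 has length 0 - (-3) = 3.
Summing:
  m(E) = 1/2 + 1/2 + 3 = 4.

4


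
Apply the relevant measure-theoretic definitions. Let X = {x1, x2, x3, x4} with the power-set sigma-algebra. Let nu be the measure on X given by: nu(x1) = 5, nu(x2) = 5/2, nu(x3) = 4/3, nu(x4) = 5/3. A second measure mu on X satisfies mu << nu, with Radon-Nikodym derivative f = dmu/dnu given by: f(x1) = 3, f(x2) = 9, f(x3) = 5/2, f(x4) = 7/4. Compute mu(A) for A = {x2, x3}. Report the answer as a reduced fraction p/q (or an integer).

By the defining property of the Radon-Nikodym derivative, for every measurable set A,
  mu(A) = integral_A f dnu.
Since nu is a discrete measure concentrated on the atoms of X, the integral over A reduces to the sum
  mu(A) = sum_{x in A} f(x) * nu({x}).
Computing each term:
  x2: f(x2) * nu(x2) = 9 * 5/2 = 45/2.
  x3: f(x3) * nu(x3) = 5/2 * 4/3 = 10/3.
Summing: mu(A) = 45/2 + 10/3 = 155/6.

155/6


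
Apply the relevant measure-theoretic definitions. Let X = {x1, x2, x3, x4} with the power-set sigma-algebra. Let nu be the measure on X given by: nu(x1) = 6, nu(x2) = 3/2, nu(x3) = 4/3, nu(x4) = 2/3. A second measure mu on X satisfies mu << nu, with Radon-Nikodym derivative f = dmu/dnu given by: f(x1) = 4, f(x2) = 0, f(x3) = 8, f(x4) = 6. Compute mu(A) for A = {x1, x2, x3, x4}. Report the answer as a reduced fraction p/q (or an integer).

By the defining property of the Radon-Nikodym derivative, for every measurable set A,
  mu(A) = integral_A f dnu.
Since nu is a discrete measure concentrated on the atoms of X, the integral over A reduces to the sum
  mu(A) = sum_{x in A} f(x) * nu({x}).
Computing each term:
  x1: f(x1) * nu(x1) = 4 * 6 = 24.
  x2: f(x2) * nu(x2) = 0 * 3/2 = 0.
  x3: f(x3) * nu(x3) = 8 * 4/3 = 32/3.
  x4: f(x4) * nu(x4) = 6 * 2/3 = 4.
Summing: mu(A) = 24 + 0 + 32/3 + 4 = 116/3.

116/3


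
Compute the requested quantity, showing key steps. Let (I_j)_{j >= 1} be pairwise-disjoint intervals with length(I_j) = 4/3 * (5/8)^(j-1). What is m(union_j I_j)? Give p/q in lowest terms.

By countable additivity of the Lebesgue measure on pairwise disjoint measurable sets,
  m(union_{j >= 1} I_j) = sum_{j >= 1} m(I_j) = sum_{j >= 1} a * r^(j-1),
  with a = 4/3 and r = 5/8.
Since 0 < r = 5/8 < 1, the geometric series converges:
  sum_{j >= 1} a * r^(j-1) = a / (1 - r).
  = 4/3 / (1 - 5/8)
  = 4/3 / (3/8)
  = 32/9.

32/9


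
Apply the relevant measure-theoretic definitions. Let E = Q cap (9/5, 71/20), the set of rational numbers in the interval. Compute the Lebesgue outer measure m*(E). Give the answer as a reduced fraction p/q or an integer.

Q cap (9/5, 71/20) is countable; list its elements as q_1, q_2, ... . Fix eps > 0 and cover the k-th point by an interval of length eps * 2^(-k). The cover has total length eps * sum_{k>=1} 2^(-k) = eps, so by definition of outer measure m*(Q cap (9/5, 71/20)) <= eps. Since eps was arbitrary and m* >= 0, the outer measure is 0.

0


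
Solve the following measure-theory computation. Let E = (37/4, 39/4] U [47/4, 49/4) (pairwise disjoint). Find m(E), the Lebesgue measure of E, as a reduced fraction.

For pairwise disjoint intervals, m(union_i I_i) = sum_i m(I_i),
and m is invariant under swapping open/closed endpoints (single points have measure 0).
So m(E) = sum_i (b_i - a_i).
  I_1 has length 39/4 - 37/4 = 1/2.
  I_2 has length 49/4 - 47/4 = 1/2.
Summing:
  m(E) = 1/2 + 1/2 = 1.

1


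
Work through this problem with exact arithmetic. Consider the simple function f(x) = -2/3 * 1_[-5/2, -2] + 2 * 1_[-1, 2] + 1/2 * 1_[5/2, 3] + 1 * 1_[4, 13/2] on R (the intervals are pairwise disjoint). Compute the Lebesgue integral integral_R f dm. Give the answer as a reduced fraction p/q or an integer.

For a simple function f = sum_i c_i * 1_{A_i} with disjoint A_i,
  integral f dm = sum_i c_i * m(A_i).
Lengths of the A_i:
  m(A_1) = -2 - (-5/2) = 1/2.
  m(A_2) = 2 - (-1) = 3.
  m(A_3) = 3 - 5/2 = 1/2.
  m(A_4) = 13/2 - 4 = 5/2.
Contributions c_i * m(A_i):
  (-2/3) * (1/2) = -1/3.
  (2) * (3) = 6.
  (1/2) * (1/2) = 1/4.
  (1) * (5/2) = 5/2.
Total: -1/3 + 6 + 1/4 + 5/2 = 101/12.

101/12


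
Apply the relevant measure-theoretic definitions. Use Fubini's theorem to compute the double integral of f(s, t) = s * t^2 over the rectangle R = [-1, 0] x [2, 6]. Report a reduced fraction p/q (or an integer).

f(s, t) is a tensor product of a function of s and a function of t, and both factors are bounded continuous (hence Lebesgue integrable) on the rectangle, so Fubini's theorem applies:
  integral_R f d(m x m) = (integral_a1^b1 s ds) * (integral_a2^b2 t^2 dt).
Inner integral in s: integral_{-1}^{0} s ds = (0^2 - (-1)^2)/2
  = -1/2.
Inner integral in t: integral_{2}^{6} t^2 dt = (6^3 - 2^3)/3
  = 208/3.
Product: (-1/2) * (208/3) = -104/3.

-104/3


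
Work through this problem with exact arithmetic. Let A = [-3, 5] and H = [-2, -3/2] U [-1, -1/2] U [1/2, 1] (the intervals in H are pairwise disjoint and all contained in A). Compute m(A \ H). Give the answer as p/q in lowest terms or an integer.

The ambient interval has length m(A) = 5 - (-3) = 8.
Since the holes are disjoint and sit inside A, by finite additivity
  m(H) = sum_i (b_i - a_i), and m(A \ H) = m(A) - m(H).
Computing the hole measures:
  m(H_1) = -3/2 - (-2) = 1/2.
  m(H_2) = -1/2 - (-1) = 1/2.
  m(H_3) = 1 - 1/2 = 1/2.
Summed: m(H) = 1/2 + 1/2 + 1/2 = 3/2.
So m(A \ H) = 8 - 3/2 = 13/2.

13/2


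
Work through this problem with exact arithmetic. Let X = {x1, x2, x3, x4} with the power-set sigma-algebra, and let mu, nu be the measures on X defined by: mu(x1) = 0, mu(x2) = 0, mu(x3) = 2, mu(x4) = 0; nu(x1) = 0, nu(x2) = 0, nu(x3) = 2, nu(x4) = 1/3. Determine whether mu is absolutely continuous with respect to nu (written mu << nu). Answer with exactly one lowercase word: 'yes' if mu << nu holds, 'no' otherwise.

mu << nu means: every nu-null measurable set is also mu-null; equivalently, for every atom x, if nu({x}) = 0 then mu({x}) = 0.
Checking each atom:
  x1: nu = 0, mu = 0 -> consistent with mu << nu.
  x2: nu = 0, mu = 0 -> consistent with mu << nu.
  x3: nu = 2 > 0 -> no constraint.
  x4: nu = 1/3 > 0 -> no constraint.
No atom violates the condition. Therefore mu << nu.

yes


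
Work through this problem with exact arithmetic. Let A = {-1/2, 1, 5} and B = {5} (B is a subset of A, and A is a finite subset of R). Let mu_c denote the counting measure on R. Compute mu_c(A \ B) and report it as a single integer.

Counting measure assigns mu_c(E) = |E| (number of elements) when E is finite. For B subset A, A \ B is the set of elements of A not in B, so |A \ B| = |A| - |B|.
|A| = 3, |B| = 1, so mu_c(A \ B) = 3 - 1 = 2.

2


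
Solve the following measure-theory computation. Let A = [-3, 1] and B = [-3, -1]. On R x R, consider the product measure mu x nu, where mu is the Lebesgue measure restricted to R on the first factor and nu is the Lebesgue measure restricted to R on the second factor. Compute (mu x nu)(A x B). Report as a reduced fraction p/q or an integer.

For a measurable rectangle A x B, the product measure satisfies
  (mu x nu)(A x B) = mu(A) * nu(B).
  mu(A) = 4.
  nu(B) = 2.
  (mu x nu)(A x B) = 4 * 2 = 8.

8


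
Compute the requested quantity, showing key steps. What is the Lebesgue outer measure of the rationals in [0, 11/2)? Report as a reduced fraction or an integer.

The set Q cap [0, 11/2) is countable (a subset of the countable set Q). Lebesgue outer measure of any countable set is 0: each singleton {q} has m*({q}) = 0, and by countable subadditivity m*(union_k {q_k}) <= sum_k m*({q_k}) = sum_k 0 = 0. The reverse inequality m*(E) >= 0 is automatic. So m*(Q cap [0, 11/2)) = 0.

0


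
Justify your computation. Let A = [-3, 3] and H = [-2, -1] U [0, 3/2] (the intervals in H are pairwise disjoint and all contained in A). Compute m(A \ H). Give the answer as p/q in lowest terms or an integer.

The ambient interval has length m(A) = 3 - (-3) = 6.
Since the holes are disjoint and sit inside A, by finite additivity
  m(H) = sum_i (b_i - a_i), and m(A \ H) = m(A) - m(H).
Computing the hole measures:
  m(H_1) = -1 - (-2) = 1.
  m(H_2) = 3/2 - 0 = 3/2.
Summed: m(H) = 1 + 3/2 = 5/2.
So m(A \ H) = 6 - 5/2 = 7/2.

7/2


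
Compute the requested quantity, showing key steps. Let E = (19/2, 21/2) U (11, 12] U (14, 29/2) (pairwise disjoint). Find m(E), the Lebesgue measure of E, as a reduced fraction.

For pairwise disjoint intervals, m(union_i I_i) = sum_i m(I_i),
and m is invariant under swapping open/closed endpoints (single points have measure 0).
So m(E) = sum_i (b_i - a_i).
  I_1 has length 21/2 - 19/2 = 1.
  I_2 has length 12 - 11 = 1.
  I_3 has length 29/2 - 14 = 1/2.
Summing:
  m(E) = 1 + 1 + 1/2 = 5/2.

5/2


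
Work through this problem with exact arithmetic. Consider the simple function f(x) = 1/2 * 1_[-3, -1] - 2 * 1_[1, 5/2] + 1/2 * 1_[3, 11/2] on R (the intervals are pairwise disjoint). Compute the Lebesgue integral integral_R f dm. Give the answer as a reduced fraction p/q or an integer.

For a simple function f = sum_i c_i * 1_{A_i} with disjoint A_i,
  integral f dm = sum_i c_i * m(A_i).
Lengths of the A_i:
  m(A_1) = -1 - (-3) = 2.
  m(A_2) = 5/2 - 1 = 3/2.
  m(A_3) = 11/2 - 3 = 5/2.
Contributions c_i * m(A_i):
  (1/2) * (2) = 1.
  (-2) * (3/2) = -3.
  (1/2) * (5/2) = 5/4.
Total: 1 - 3 + 5/4 = -3/4.

-3/4


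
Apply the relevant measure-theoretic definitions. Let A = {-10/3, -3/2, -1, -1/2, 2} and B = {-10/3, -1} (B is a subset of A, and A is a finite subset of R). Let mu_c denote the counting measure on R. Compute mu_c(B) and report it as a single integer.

Counting measure assigns mu_c(E) = |E| (number of elements) when E is finite.
B has 2 element(s), so mu_c(B) = 2.

2


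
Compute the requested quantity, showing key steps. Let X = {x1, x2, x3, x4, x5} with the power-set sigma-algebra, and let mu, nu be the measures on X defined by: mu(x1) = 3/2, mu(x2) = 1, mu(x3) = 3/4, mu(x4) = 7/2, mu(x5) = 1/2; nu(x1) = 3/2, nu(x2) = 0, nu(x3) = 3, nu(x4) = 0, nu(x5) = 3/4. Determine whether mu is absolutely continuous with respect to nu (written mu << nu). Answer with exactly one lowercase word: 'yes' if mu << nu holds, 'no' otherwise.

mu << nu means: every nu-null measurable set is also mu-null; equivalently, for every atom x, if nu({x}) = 0 then mu({x}) = 0.
Checking each atom:
  x1: nu = 3/2 > 0 -> no constraint.
  x2: nu = 0, mu = 1 > 0 -> violates mu << nu.
  x3: nu = 3 > 0 -> no constraint.
  x4: nu = 0, mu = 7/2 > 0 -> violates mu << nu.
  x5: nu = 3/4 > 0 -> no constraint.
The atom(s) x2, x4 violate the condition (nu = 0 but mu > 0). Therefore mu is NOT absolutely continuous w.r.t. nu.

no


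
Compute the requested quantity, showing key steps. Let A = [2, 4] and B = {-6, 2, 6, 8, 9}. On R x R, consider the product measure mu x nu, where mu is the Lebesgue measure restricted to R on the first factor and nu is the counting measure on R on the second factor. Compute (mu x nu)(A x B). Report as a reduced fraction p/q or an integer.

For a measurable rectangle A x B, the product measure satisfies
  (mu x nu)(A x B) = mu(A) * nu(B).
  mu(A) = 2.
  nu(B) = 5.
  (mu x nu)(A x B) = 2 * 5 = 10.

10


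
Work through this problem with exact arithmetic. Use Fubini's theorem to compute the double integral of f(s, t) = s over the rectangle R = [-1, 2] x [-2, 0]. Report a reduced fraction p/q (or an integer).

f(s, t) is a tensor product of a function of s and a function of t, and both factors are bounded continuous (hence Lebesgue integrable) on the rectangle, so Fubini's theorem applies:
  integral_R f d(m x m) = (integral_a1^b1 s ds) * (integral_a2^b2 1 dt).
Inner integral in s: integral_{-1}^{2} s ds = (2^2 - (-1)^2)/2
  = 3/2.
Inner integral in t: integral_{-2}^{0} 1 dt = (0^1 - (-2)^1)/1
  = 2.
Product: (3/2) * (2) = 3.

3


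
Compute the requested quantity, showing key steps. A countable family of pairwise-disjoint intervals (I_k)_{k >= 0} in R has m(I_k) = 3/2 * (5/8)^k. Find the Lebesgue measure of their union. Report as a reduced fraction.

By countable additivity of the Lebesgue measure on pairwise disjoint measurable sets,
  m(union_{k >= 0} I_k) = sum_{k >= 0} m(I_k) = sum_{k >= 0} a * r^k,
  with a = 3/2 and r = 5/8.
Since 0 < r = 5/8 < 1, the geometric series converges:
  sum_{k >= 0} a * r^k = a / (1 - r).
  = 3/2 / (1 - 5/8)
  = 3/2 / (3/8)
  = 4.

4


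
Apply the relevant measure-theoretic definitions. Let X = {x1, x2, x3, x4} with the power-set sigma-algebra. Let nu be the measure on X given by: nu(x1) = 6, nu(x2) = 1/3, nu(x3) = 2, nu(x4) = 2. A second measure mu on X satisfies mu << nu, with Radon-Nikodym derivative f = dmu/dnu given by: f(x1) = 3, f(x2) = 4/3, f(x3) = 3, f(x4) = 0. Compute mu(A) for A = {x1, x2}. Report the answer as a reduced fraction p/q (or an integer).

By the defining property of the Radon-Nikodym derivative, for every measurable set A,
  mu(A) = integral_A f dnu.
Since nu is a discrete measure concentrated on the atoms of X, the integral over A reduces to the sum
  mu(A) = sum_{x in A} f(x) * nu({x}).
Computing each term:
  x1: f(x1) * nu(x1) = 3 * 6 = 18.
  x2: f(x2) * nu(x2) = 4/3 * 1/3 = 4/9.
Summing: mu(A) = 18 + 4/9 = 166/9.

166/9


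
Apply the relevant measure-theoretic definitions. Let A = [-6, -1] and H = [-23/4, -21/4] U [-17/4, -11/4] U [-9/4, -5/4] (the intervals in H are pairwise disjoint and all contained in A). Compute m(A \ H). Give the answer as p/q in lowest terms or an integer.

The ambient interval has length m(A) = -1 - (-6) = 5.
Since the holes are disjoint and sit inside A, by finite additivity
  m(H) = sum_i (b_i - a_i), and m(A \ H) = m(A) - m(H).
Computing the hole measures:
  m(H_1) = -21/4 - (-23/4) = 1/2.
  m(H_2) = -11/4 - (-17/4) = 3/2.
  m(H_3) = -5/4 - (-9/4) = 1.
Summed: m(H) = 1/2 + 3/2 + 1 = 3.
So m(A \ H) = 5 - 3 = 2.

2


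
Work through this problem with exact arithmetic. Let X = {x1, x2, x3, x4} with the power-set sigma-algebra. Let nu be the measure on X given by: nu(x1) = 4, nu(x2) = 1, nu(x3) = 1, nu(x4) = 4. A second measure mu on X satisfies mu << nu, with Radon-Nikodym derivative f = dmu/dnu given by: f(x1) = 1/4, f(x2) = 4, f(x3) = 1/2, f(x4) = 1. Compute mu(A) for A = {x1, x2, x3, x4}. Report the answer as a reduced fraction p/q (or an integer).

By the defining property of the Radon-Nikodym derivative, for every measurable set A,
  mu(A) = integral_A f dnu.
Since nu is a discrete measure concentrated on the atoms of X, the integral over A reduces to the sum
  mu(A) = sum_{x in A} f(x) * nu({x}).
Computing each term:
  x1: f(x1) * nu(x1) = 1/4 * 4 = 1.
  x2: f(x2) * nu(x2) = 4 * 1 = 4.
  x3: f(x3) * nu(x3) = 1/2 * 1 = 1/2.
  x4: f(x4) * nu(x4) = 1 * 4 = 4.
Summing: mu(A) = 1 + 4 + 1/2 + 4 = 19/2.

19/2


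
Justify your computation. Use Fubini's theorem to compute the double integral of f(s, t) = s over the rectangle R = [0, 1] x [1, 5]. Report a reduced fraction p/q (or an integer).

f(s, t) is a tensor product of a function of s and a function of t, and both factors are bounded continuous (hence Lebesgue integrable) on the rectangle, so Fubini's theorem applies:
  integral_R f d(m x m) = (integral_a1^b1 s ds) * (integral_a2^b2 1 dt).
Inner integral in s: integral_{0}^{1} s ds = (1^2 - 0^2)/2
  = 1/2.
Inner integral in t: integral_{1}^{5} 1 dt = (5^1 - 1^1)/1
  = 4.
Product: (1/2) * (4) = 2.

2


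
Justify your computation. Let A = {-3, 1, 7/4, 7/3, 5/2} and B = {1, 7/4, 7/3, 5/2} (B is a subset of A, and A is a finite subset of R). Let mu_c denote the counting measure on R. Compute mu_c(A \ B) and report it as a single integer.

Counting measure assigns mu_c(E) = |E| (number of elements) when E is finite. For B subset A, A \ B is the set of elements of A not in B, so |A \ B| = |A| - |B|.
|A| = 5, |B| = 4, so mu_c(A \ B) = 5 - 4 = 1.

1


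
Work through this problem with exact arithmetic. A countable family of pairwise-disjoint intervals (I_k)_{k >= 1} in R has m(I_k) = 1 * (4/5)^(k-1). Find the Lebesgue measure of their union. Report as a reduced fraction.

By countable additivity of the Lebesgue measure on pairwise disjoint measurable sets,
  m(union_{k >= 1} I_k) = sum_{k >= 1} m(I_k) = sum_{k >= 1} a * r^(k-1),
  with a = 1 and r = 4/5.
Since 0 < r = 4/5 < 1, the geometric series converges:
  sum_{k >= 1} a * r^(k-1) = a / (1 - r).
  = 1 / (1 - 4/5)
  = 1 / (1/5)
  = 5.

5


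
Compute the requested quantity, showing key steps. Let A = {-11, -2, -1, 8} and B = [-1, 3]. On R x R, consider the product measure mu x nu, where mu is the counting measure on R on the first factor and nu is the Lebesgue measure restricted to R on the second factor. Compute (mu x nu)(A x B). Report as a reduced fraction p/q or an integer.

For a measurable rectangle A x B, the product measure satisfies
  (mu x nu)(A x B) = mu(A) * nu(B).
  mu(A) = 4.
  nu(B) = 4.
  (mu x nu)(A x B) = 4 * 4 = 16.

16


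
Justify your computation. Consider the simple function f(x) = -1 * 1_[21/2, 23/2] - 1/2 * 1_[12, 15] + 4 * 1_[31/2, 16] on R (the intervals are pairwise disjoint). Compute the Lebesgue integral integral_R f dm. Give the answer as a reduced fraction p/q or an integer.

For a simple function f = sum_i c_i * 1_{A_i} with disjoint A_i,
  integral f dm = sum_i c_i * m(A_i).
Lengths of the A_i:
  m(A_1) = 23/2 - 21/2 = 1.
  m(A_2) = 15 - 12 = 3.
  m(A_3) = 16 - 31/2 = 1/2.
Contributions c_i * m(A_i):
  (-1) * (1) = -1.
  (-1/2) * (3) = -3/2.
  (4) * (1/2) = 2.
Total: -1 - 3/2 + 2 = -1/2.

-1/2


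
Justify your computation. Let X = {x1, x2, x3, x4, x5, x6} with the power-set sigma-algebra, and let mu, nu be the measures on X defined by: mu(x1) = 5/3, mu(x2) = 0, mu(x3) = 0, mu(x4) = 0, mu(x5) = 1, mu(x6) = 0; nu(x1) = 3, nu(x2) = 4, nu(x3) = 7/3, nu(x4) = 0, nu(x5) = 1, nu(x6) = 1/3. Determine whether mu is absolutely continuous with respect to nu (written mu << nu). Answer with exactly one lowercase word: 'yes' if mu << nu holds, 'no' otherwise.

mu << nu means: every nu-null measurable set is also mu-null; equivalently, for every atom x, if nu({x}) = 0 then mu({x}) = 0.
Checking each atom:
  x1: nu = 3 > 0 -> no constraint.
  x2: nu = 4 > 0 -> no constraint.
  x3: nu = 7/3 > 0 -> no constraint.
  x4: nu = 0, mu = 0 -> consistent with mu << nu.
  x5: nu = 1 > 0 -> no constraint.
  x6: nu = 1/3 > 0 -> no constraint.
No atom violates the condition. Therefore mu << nu.

yes


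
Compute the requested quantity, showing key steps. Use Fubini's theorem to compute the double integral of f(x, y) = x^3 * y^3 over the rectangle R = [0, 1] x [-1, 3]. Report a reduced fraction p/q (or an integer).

f(x, y) is a tensor product of a function of x and a function of y, and both factors are bounded continuous (hence Lebesgue integrable) on the rectangle, so Fubini's theorem applies:
  integral_R f d(m x m) = (integral_a1^b1 x^3 dx) * (integral_a2^b2 y^3 dy).
Inner integral in x: integral_{0}^{1} x^3 dx = (1^4 - 0^4)/4
  = 1/4.
Inner integral in y: integral_{-1}^{3} y^3 dy = (3^4 - (-1)^4)/4
  = 20.
Product: (1/4) * (20) = 5.

5


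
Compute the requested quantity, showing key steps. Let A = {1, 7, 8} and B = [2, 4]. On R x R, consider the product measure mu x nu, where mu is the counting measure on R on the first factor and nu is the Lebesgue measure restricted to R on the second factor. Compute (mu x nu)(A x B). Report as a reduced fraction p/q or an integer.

For a measurable rectangle A x B, the product measure satisfies
  (mu x nu)(A x B) = mu(A) * nu(B).
  mu(A) = 3.
  nu(B) = 2.
  (mu x nu)(A x B) = 3 * 2 = 6.

6


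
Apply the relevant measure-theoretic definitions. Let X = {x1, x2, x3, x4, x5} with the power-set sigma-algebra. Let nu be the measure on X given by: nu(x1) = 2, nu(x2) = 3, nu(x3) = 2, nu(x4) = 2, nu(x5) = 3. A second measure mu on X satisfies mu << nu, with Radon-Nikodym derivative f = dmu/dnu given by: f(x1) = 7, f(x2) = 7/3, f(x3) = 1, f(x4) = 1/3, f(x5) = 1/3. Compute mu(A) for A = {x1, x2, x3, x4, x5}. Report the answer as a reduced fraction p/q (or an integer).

By the defining property of the Radon-Nikodym derivative, for every measurable set A,
  mu(A) = integral_A f dnu.
Since nu is a discrete measure concentrated on the atoms of X, the integral over A reduces to the sum
  mu(A) = sum_{x in A} f(x) * nu({x}).
Computing each term:
  x1: f(x1) * nu(x1) = 7 * 2 = 14.
  x2: f(x2) * nu(x2) = 7/3 * 3 = 7.
  x3: f(x3) * nu(x3) = 1 * 2 = 2.
  x4: f(x4) * nu(x4) = 1/3 * 2 = 2/3.
  x5: f(x5) * nu(x5) = 1/3 * 3 = 1.
Summing: mu(A) = 14 + 7 + 2 + 2/3 + 1 = 74/3.

74/3


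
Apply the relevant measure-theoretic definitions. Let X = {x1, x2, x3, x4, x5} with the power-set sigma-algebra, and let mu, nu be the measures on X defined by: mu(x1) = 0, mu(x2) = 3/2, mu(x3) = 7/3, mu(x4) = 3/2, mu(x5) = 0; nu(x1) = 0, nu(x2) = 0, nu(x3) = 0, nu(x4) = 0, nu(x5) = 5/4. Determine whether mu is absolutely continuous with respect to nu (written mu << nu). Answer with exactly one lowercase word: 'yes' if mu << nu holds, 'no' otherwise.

mu << nu means: every nu-null measurable set is also mu-null; equivalently, for every atom x, if nu({x}) = 0 then mu({x}) = 0.
Checking each atom:
  x1: nu = 0, mu = 0 -> consistent with mu << nu.
  x2: nu = 0, mu = 3/2 > 0 -> violates mu << nu.
  x3: nu = 0, mu = 7/3 > 0 -> violates mu << nu.
  x4: nu = 0, mu = 3/2 > 0 -> violates mu << nu.
  x5: nu = 5/4 > 0 -> no constraint.
The atom(s) x2, x3, x4 violate the condition (nu = 0 but mu > 0). Therefore mu is NOT absolutely continuous w.r.t. nu.

no


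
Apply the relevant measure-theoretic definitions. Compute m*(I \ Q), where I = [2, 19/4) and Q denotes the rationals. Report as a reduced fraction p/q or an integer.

The interval I = [2, 19/4) has m(I) = 19/4 - 2 = 11/4 (endpoints are measure-zero, so open/closed/half-open agree). Write I = (I cap Q) u (I \ Q). The rationals in I are countable, so m*(I cap Q) = 0 (cover each rational by intervals whose total length is arbitrarily small). By countable subadditivity m*(I) <= m*(I cap Q) + m*(I \ Q), hence m*(I \ Q) >= m(I) = 11/4. The reverse inequality m*(I \ Q) <= m*(I) = 11/4 is trivial since (I \ Q) is a subset of I. Therefore m*(I \ Q) = 11/4.

11/4


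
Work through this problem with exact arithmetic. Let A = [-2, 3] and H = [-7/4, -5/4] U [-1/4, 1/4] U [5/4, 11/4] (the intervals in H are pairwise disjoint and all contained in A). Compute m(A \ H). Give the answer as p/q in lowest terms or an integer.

The ambient interval has length m(A) = 3 - (-2) = 5.
Since the holes are disjoint and sit inside A, by finite additivity
  m(H) = sum_i (b_i - a_i), and m(A \ H) = m(A) - m(H).
Computing the hole measures:
  m(H_1) = -5/4 - (-7/4) = 1/2.
  m(H_2) = 1/4 - (-1/4) = 1/2.
  m(H_3) = 11/4 - 5/4 = 3/2.
Summed: m(H) = 1/2 + 1/2 + 3/2 = 5/2.
So m(A \ H) = 5 - 5/2 = 5/2.

5/2


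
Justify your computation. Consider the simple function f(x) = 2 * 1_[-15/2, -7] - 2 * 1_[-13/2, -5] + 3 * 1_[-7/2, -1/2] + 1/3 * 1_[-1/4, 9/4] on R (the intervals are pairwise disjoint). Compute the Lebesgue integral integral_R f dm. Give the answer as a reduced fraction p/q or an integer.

For a simple function f = sum_i c_i * 1_{A_i} with disjoint A_i,
  integral f dm = sum_i c_i * m(A_i).
Lengths of the A_i:
  m(A_1) = -7 - (-15/2) = 1/2.
  m(A_2) = -5 - (-13/2) = 3/2.
  m(A_3) = -1/2 - (-7/2) = 3.
  m(A_4) = 9/4 - (-1/4) = 5/2.
Contributions c_i * m(A_i):
  (2) * (1/2) = 1.
  (-2) * (3/2) = -3.
  (3) * (3) = 9.
  (1/3) * (5/2) = 5/6.
Total: 1 - 3 + 9 + 5/6 = 47/6.

47/6


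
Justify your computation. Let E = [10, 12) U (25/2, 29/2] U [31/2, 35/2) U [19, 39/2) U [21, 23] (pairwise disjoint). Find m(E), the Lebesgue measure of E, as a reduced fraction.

For pairwise disjoint intervals, m(union_i I_i) = sum_i m(I_i),
and m is invariant under swapping open/closed endpoints (single points have measure 0).
So m(E) = sum_i (b_i - a_i).
  I_1 has length 12 - 10 = 2.
  I_2 has length 29/2 - 25/2 = 2.
  I_3 has length 35/2 - 31/2 = 2.
  I_4 has length 39/2 - 19 = 1/2.
  I_5 has length 23 - 21 = 2.
Summing:
  m(E) = 2 + 2 + 2 + 1/2 + 2 = 17/2.

17/2


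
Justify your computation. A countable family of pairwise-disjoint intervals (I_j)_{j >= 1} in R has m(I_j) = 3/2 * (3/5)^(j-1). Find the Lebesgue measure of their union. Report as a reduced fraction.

By countable additivity of the Lebesgue measure on pairwise disjoint measurable sets,
  m(union_{j >= 1} I_j) = sum_{j >= 1} m(I_j) = sum_{j >= 1} a * r^(j-1),
  with a = 3/2 and r = 3/5.
Since 0 < r = 3/5 < 1, the geometric series converges:
  sum_{j >= 1} a * r^(j-1) = a / (1 - r).
  = 3/2 / (1 - 3/5)
  = 3/2 / (2/5)
  = 15/4.

15/4


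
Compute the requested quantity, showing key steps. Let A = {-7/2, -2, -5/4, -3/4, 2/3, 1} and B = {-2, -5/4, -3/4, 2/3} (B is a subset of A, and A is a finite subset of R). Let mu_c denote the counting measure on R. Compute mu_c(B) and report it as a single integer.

Counting measure assigns mu_c(E) = |E| (number of elements) when E is finite.
B has 4 element(s), so mu_c(B) = 4.

4


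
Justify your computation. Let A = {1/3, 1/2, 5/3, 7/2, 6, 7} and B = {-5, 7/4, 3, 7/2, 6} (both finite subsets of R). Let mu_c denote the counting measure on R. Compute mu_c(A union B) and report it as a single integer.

Counting measure on a finite set equals cardinality. By inclusion-exclusion, |A union B| = |A| + |B| - |A cap B|.
|A| = 6, |B| = 5, |A cap B| = 2.
So mu_c(A union B) = 6 + 5 - 2 = 9.

9


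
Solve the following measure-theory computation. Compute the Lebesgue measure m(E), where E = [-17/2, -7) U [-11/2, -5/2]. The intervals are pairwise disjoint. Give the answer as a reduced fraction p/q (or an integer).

For pairwise disjoint intervals, m(union_i I_i) = sum_i m(I_i),
and m is invariant under swapping open/closed endpoints (single points have measure 0).
So m(E) = sum_i (b_i - a_i).
  I_1 has length -7 - (-17/2) = 3/2.
  I_2 has length -5/2 - (-11/2) = 3.
Summing:
  m(E) = 3/2 + 3 = 9/2.

9/2


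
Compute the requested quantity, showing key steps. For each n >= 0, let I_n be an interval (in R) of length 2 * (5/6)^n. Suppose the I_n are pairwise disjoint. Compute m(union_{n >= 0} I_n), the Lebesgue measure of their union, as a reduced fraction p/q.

By countable additivity of the Lebesgue measure on pairwise disjoint measurable sets,
  m(union_{n >= 0} I_n) = sum_{n >= 0} m(I_n) = sum_{n >= 0} a * r^n,
  with a = 2 and r = 5/6.
Since 0 < r = 5/6 < 1, the geometric series converges:
  sum_{n >= 0} a * r^n = a / (1 - r).
  = 2 / (1 - 5/6)
  = 2 / (1/6)
  = 12.

12


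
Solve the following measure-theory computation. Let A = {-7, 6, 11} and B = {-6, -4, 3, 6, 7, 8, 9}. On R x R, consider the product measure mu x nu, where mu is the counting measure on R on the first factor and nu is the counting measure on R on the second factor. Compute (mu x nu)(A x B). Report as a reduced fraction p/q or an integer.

For a measurable rectangle A x B, the product measure satisfies
  (mu x nu)(A x B) = mu(A) * nu(B).
  mu(A) = 3.
  nu(B) = 7.
  (mu x nu)(A x B) = 3 * 7 = 21.

21


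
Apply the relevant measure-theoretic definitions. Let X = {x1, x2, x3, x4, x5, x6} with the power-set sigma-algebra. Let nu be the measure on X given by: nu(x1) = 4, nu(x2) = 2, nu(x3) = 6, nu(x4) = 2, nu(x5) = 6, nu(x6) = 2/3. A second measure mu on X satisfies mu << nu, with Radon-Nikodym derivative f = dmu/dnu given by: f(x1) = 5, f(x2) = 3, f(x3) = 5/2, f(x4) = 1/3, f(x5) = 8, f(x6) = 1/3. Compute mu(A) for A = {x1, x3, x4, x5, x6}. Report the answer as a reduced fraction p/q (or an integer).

By the defining property of the Radon-Nikodym derivative, for every measurable set A,
  mu(A) = integral_A f dnu.
Since nu is a discrete measure concentrated on the atoms of X, the integral over A reduces to the sum
  mu(A) = sum_{x in A} f(x) * nu({x}).
Computing each term:
  x1: f(x1) * nu(x1) = 5 * 4 = 20.
  x3: f(x3) * nu(x3) = 5/2 * 6 = 15.
  x4: f(x4) * nu(x4) = 1/3 * 2 = 2/3.
  x5: f(x5) * nu(x5) = 8 * 6 = 48.
  x6: f(x6) * nu(x6) = 1/3 * 2/3 = 2/9.
Summing: mu(A) = 20 + 15 + 2/3 + 48 + 2/9 = 755/9.

755/9


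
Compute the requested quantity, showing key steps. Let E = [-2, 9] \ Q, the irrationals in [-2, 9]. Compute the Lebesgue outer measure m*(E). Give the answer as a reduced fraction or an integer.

The interval I = [-2, 9] has m(I) = 9 - (-2) = 11 (endpoints are measure-zero, so open/closed/half-open agree). Write I = (I cap Q) u (I \ Q). The rationals in I are countable, so m*(I cap Q) = 0 (cover each rational by intervals whose total length is arbitrarily small). By countable subadditivity m*(I) <= m*(I cap Q) + m*(I \ Q), hence m*(I \ Q) >= m(I) = 11. The reverse inequality m*(I \ Q) <= m*(I) = 11 is trivial since (I \ Q) is a subset of I. Therefore m*(I \ Q) = 11.

11


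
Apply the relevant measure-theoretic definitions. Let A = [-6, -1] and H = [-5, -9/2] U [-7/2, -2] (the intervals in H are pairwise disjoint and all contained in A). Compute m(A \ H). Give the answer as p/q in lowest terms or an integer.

The ambient interval has length m(A) = -1 - (-6) = 5.
Since the holes are disjoint and sit inside A, by finite additivity
  m(H) = sum_i (b_i - a_i), and m(A \ H) = m(A) - m(H).
Computing the hole measures:
  m(H_1) = -9/2 - (-5) = 1/2.
  m(H_2) = -2 - (-7/2) = 3/2.
Summed: m(H) = 1/2 + 3/2 = 2.
So m(A \ H) = 5 - 2 = 3.

3


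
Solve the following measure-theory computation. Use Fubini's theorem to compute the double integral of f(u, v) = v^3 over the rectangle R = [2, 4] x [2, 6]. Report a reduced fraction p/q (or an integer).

f(u, v) is a tensor product of a function of u and a function of v, and both factors are bounded continuous (hence Lebesgue integrable) on the rectangle, so Fubini's theorem applies:
  integral_R f d(m x m) = (integral_a1^b1 1 du) * (integral_a2^b2 v^3 dv).
Inner integral in u: integral_{2}^{4} 1 du = (4^1 - 2^1)/1
  = 2.
Inner integral in v: integral_{2}^{6} v^3 dv = (6^4 - 2^4)/4
  = 320.
Product: (2) * (320) = 640.

640


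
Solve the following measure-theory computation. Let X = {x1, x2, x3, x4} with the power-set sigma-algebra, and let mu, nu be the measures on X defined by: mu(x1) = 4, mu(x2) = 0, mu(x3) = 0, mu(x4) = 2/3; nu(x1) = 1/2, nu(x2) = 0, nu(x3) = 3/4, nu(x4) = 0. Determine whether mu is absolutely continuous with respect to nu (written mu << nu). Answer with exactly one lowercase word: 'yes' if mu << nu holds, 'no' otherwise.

mu << nu means: every nu-null measurable set is also mu-null; equivalently, for every atom x, if nu({x}) = 0 then mu({x}) = 0.
Checking each atom:
  x1: nu = 1/2 > 0 -> no constraint.
  x2: nu = 0, mu = 0 -> consistent with mu << nu.
  x3: nu = 3/4 > 0 -> no constraint.
  x4: nu = 0, mu = 2/3 > 0 -> violates mu << nu.
The atom(s) x4 violate the condition (nu = 0 but mu > 0). Therefore mu is NOT absolutely continuous w.r.t. nu.

no


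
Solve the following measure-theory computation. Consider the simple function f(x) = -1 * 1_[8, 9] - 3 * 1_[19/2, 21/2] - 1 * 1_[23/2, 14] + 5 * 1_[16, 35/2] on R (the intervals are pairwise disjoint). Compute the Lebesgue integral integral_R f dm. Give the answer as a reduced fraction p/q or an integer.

For a simple function f = sum_i c_i * 1_{A_i} with disjoint A_i,
  integral f dm = sum_i c_i * m(A_i).
Lengths of the A_i:
  m(A_1) = 9 - 8 = 1.
  m(A_2) = 21/2 - 19/2 = 1.
  m(A_3) = 14 - 23/2 = 5/2.
  m(A_4) = 35/2 - 16 = 3/2.
Contributions c_i * m(A_i):
  (-1) * (1) = -1.
  (-3) * (1) = -3.
  (-1) * (5/2) = -5/2.
  (5) * (3/2) = 15/2.
Total: -1 - 3 - 5/2 + 15/2 = 1.

1


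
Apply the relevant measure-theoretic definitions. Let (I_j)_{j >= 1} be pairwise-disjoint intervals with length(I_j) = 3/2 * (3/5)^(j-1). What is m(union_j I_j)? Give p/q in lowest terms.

By countable additivity of the Lebesgue measure on pairwise disjoint measurable sets,
  m(union_{j >= 1} I_j) = sum_{j >= 1} m(I_j) = sum_{j >= 1} a * r^(j-1),
  with a = 3/2 and r = 3/5.
Since 0 < r = 3/5 < 1, the geometric series converges:
  sum_{j >= 1} a * r^(j-1) = a / (1 - r).
  = 3/2 / (1 - 3/5)
  = 3/2 / (2/5)
  = 15/4.

15/4


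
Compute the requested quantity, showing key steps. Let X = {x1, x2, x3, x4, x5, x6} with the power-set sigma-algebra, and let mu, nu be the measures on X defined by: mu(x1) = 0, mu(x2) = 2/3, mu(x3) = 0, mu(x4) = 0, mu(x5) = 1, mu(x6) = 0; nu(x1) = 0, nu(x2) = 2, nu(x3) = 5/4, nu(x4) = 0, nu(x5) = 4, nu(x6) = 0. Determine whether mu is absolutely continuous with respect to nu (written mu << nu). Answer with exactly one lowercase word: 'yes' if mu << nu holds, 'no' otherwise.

mu << nu means: every nu-null measurable set is also mu-null; equivalently, for every atom x, if nu({x}) = 0 then mu({x}) = 0.
Checking each atom:
  x1: nu = 0, mu = 0 -> consistent with mu << nu.
  x2: nu = 2 > 0 -> no constraint.
  x3: nu = 5/4 > 0 -> no constraint.
  x4: nu = 0, mu = 0 -> consistent with mu << nu.
  x5: nu = 4 > 0 -> no constraint.
  x6: nu = 0, mu = 0 -> consistent with mu << nu.
No atom violates the condition. Therefore mu << nu.

yes


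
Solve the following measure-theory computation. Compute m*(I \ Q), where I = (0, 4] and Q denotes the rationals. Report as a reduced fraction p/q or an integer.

The interval I = (0, 4] has m(I) = 4 - 0 = 4 (endpoints are measure-zero, so open/closed/half-open agree). Write I = (I cap Q) u (I \ Q). The rationals in I are countable, so m*(I cap Q) = 0 (cover each rational by intervals whose total length is arbitrarily small). By countable subadditivity m*(I) <= m*(I cap Q) + m*(I \ Q), hence m*(I \ Q) >= m(I) = 4. The reverse inequality m*(I \ Q) <= m*(I) = 4 is trivial since (I \ Q) is a subset of I. Therefore m*(I \ Q) = 4.

4


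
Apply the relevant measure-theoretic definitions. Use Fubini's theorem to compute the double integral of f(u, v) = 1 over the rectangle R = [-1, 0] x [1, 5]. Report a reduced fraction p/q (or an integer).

f(u, v) is a tensor product of a function of u and a function of v, and both factors are bounded continuous (hence Lebesgue integrable) on the rectangle, so Fubini's theorem applies:
  integral_R f d(m x m) = (integral_a1^b1 1 du) * (integral_a2^b2 1 dv).
Inner integral in u: integral_{-1}^{0} 1 du = (0^1 - (-1)^1)/1
  = 1.
Inner integral in v: integral_{1}^{5} 1 dv = (5^1 - 1^1)/1
  = 4.
Product: (1) * (4) = 4.

4


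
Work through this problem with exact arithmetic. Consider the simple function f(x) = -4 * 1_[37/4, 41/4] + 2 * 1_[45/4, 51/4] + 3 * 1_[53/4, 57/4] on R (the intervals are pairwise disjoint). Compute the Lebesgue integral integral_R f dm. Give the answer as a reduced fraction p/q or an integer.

For a simple function f = sum_i c_i * 1_{A_i} with disjoint A_i,
  integral f dm = sum_i c_i * m(A_i).
Lengths of the A_i:
  m(A_1) = 41/4 - 37/4 = 1.
  m(A_2) = 51/4 - 45/4 = 3/2.
  m(A_3) = 57/4 - 53/4 = 1.
Contributions c_i * m(A_i):
  (-4) * (1) = -4.
  (2) * (3/2) = 3.
  (3) * (1) = 3.
Total: -4 + 3 + 3 = 2.

2


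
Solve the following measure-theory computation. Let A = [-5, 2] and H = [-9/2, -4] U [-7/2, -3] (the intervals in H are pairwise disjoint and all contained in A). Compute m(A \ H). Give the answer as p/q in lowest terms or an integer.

The ambient interval has length m(A) = 2 - (-5) = 7.
Since the holes are disjoint and sit inside A, by finite additivity
  m(H) = sum_i (b_i - a_i), and m(A \ H) = m(A) - m(H).
Computing the hole measures:
  m(H_1) = -4 - (-9/2) = 1/2.
  m(H_2) = -3 - (-7/2) = 1/2.
Summed: m(H) = 1/2 + 1/2 = 1.
So m(A \ H) = 7 - 1 = 6.

6


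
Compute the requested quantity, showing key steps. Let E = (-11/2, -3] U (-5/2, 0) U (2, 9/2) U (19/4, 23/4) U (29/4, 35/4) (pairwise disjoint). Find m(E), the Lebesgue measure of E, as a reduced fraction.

For pairwise disjoint intervals, m(union_i I_i) = sum_i m(I_i),
and m is invariant under swapping open/closed endpoints (single points have measure 0).
So m(E) = sum_i (b_i - a_i).
  I_1 has length -3 - (-11/2) = 5/2.
  I_2 has length 0 - (-5/2) = 5/2.
  I_3 has length 9/2 - 2 = 5/2.
  I_4 has length 23/4 - 19/4 = 1.
  I_5 has length 35/4 - 29/4 = 3/2.
Summing:
  m(E) = 5/2 + 5/2 + 5/2 + 1 + 3/2 = 10.

10


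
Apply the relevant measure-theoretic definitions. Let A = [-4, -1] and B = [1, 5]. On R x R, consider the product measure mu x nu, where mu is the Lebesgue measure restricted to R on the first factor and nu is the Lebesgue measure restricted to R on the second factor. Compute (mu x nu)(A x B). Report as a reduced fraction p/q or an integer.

For a measurable rectangle A x B, the product measure satisfies
  (mu x nu)(A x B) = mu(A) * nu(B).
  mu(A) = 3.
  nu(B) = 4.
  (mu x nu)(A x B) = 3 * 4 = 12.

12


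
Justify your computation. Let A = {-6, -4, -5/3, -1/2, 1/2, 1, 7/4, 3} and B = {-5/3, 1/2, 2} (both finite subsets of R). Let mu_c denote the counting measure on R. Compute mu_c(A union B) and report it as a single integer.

Counting measure on a finite set equals cardinality. By inclusion-exclusion, |A union B| = |A| + |B| - |A cap B|.
|A| = 8, |B| = 3, |A cap B| = 2.
So mu_c(A union B) = 8 + 3 - 2 = 9.

9
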